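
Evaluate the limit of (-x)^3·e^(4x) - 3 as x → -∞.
The product is a 0·∞ indeterminate form at x → -∞.
Rewrite the product as (-x)^3 / e^(-4x) (an ∞/∞ form) and apply L'Hôpital, or use the standard hierarchy e^(4|x|) ≫ |(-x)^3| as x → -∞.
The indeterminate product → 0, so the limit = -3.

Final answer: -3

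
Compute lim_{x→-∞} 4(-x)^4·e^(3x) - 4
The product is a 0·∞ indeterminate form at x → -∞.
Rewrite the product as 4(-x)^4 / e^(-3x) (an ∞/∞ form) and apply L'Hôpital, or use the standard hierarchy e^(3|x|) ≫ |(-x)^4| as x → -∞.
The indeterminate product → 0, so the limit = -4.

Final answer: -4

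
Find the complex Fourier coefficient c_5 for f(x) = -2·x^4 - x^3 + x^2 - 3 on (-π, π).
Compute the real Fourier coefficients first: a_5 = -196/625 + 16·π^2/25, b_5 = 12/125 - 2·π^2/5.
Then c_5 = (a_5 − i·b_5)/2 = -98/625 + 8·π^2/25 - 6·i/125 + i·π^2/5.

Final answer: -98/625 + 8·π^2/25 - 6·i/125 + i·π^2/5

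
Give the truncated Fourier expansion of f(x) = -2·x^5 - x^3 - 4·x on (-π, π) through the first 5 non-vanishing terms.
(-476 - 4·π^4 + 78·π^2)·sin(x) + (-9·π^2 + 35/2 + 2·π^4)·sin(2·x) + (-4·π^4/3 - 340/81 + 62·π^2/27)·sin(3·x) + (-3·π^2/4 + 73/32 + π^4)·sin(4·x) + (-4·π^4/5 - 1036/625 + 6·π^2/25)·sin(5·x)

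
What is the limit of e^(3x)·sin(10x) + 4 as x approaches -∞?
Evaluate the dominant behaviour as x → -∞; each term tends to a finite value or vanishes.
Limit = 4.

Final answer: 4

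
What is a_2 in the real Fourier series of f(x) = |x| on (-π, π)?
a_2 = (1/π) ∫_{-π}^{π} f(x)·cos(2x) dx.
Evaluate the integral (use parity and integration by parts as needed): a_2 = 0.

Final answer: 0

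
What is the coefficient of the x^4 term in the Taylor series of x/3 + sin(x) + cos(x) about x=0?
Expand to order 4: x/3 + sin(x) + cos(x) = x^4/24 - x^3/6 - x^2/2 + 4·x/3 + 1 + O(x^5).
The coefficient of x^4 is 1/24.

Final answer: 1/24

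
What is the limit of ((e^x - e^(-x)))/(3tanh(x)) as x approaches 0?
Both numerator and denominator → 0 as x → 0; this is a 0/0 indeterminate form.
Expand each to leading order near x = 0: numerator ~ 2·x, denominator ~ 3·x.
The limit of the ratio is 2/3.

Final answer: 2/3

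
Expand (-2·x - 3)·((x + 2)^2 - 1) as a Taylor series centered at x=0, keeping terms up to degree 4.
-2·x^3 - 11·x^2 - 18·x - 9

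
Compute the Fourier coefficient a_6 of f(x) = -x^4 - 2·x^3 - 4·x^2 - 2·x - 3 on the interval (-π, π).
a_6 = (1/π) ∫_{-π}^{π} f(x)·cos(6x) dx.
Evaluate the integral (use parity and integration by parts as needed): a_6 = -2·π^2/9 - 11/27.

Final answer: -2·π^2/9 - 11/27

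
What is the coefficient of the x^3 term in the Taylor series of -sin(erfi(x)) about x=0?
Expand to order 3: -sin(erfi(x)) = x^3·(-2/(3·√(π)) + 4/(3·π^(3/2))) - 2·x/√(π) + O(x^4).
The coefficient of x^3 is -2/(3·√(π)) + 4/(3·π^(3/2)).

Final answer: -2/(3·√(π)) + 4/(3·π^(3/2))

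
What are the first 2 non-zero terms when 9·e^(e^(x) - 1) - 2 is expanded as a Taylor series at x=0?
9·x + 7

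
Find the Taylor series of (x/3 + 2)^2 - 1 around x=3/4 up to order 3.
65/16 + 3·(x - 3/4)/2 + (x - 3/4)^2/9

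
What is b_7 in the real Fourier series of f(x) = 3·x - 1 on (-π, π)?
b_7 = (1/π) ∫_{-π}^{π} f(x)·sin(7x) dx.
Evaluate the integral (use parity and integration by parts as needed): b_7 = 6/7.

Final answer: 6/7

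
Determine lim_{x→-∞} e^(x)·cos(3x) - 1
Evaluate the dominant behaviour as x → -∞; each term tends to a finite value or vanishes.
Limit = -1.

Final answer: -1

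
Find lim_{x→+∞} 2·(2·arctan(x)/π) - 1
Evaluate the dominant behaviour as x → +∞; each term tends to a finite value or vanishes.
Limit = 1.

Final answer: 1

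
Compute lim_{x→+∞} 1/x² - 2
Evaluate the dominant behaviour as x → +∞; each term tends to a finite value or vanishes.
Limit = -2.

Final answer: -2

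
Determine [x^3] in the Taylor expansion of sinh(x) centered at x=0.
Expand to order 3: sinh(x) = x^3/6 + x + O(x^4).
The coefficient of x^3 is 1/6.

Final answer: 1/6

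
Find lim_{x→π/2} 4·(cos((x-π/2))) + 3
Direct substitution at x = π/2 gives 7.

Final answer: 7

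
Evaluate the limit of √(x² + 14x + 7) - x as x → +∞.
As x → +∞: multiply by the conjugate to get (14x+7)/(√(x²+14x+7)+x); the denominator ~ 2x, so the limit is 14/2 = 7.
Limit = 7.

Final answer: 7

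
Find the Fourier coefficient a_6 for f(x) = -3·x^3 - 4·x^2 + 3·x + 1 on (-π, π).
a_6 = (1/π) ∫_{-π}^{π} f(x)·cos(6x) dx.
Evaluate the integral (use parity and integration by parts as needed): a_6 = -4/9.

Final answer: -4/9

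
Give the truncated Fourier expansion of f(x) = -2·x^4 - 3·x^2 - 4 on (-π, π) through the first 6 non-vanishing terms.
(-84 + 16·π^2)·cos(x) + (3 - 4·π^2)·cos(2·x) + (4/27 + 16·π^2/9)·cos(3·x) + (-π^2 - 3/8)·cos(4·x) + (204/625 + 16·π^2/25)·cos(5·x) - 2·π^4/5 - π^2 - 4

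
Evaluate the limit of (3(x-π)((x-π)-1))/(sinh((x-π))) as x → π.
Both numerator and denominator → 0 as x → π; this is a 0/0 indeterminate form.
Expand each to leading order near x = π: numerator ~ -3·(x - π), denominator ~ (x - π).
The limit of the ratio is -3.

Final answer: -3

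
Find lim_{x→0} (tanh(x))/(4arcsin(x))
Both numerator and denominator → 0 as x → 0; this is a 0/0 indeterminate form.
Expand each to leading order near x = 0: numerator ~ x, denominator ~ 4·x.
The limit of the ratio is 1/4.

Final answer: 1/4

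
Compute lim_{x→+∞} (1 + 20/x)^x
As x → +∞: this is the defining limit (1 + 20/x)^x → e^20.
Limit = e^(20).

Final answer: e^(20)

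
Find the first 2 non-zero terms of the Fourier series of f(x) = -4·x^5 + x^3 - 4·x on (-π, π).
(-980 - 8·π^4 + 162·π^2)·sin(x) + (-21·π^2 + 71/2 + 4·π^4)·sin(2·x)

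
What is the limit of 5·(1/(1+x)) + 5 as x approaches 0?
Direct substitution at x = 0 gives 10.

Final answer: 10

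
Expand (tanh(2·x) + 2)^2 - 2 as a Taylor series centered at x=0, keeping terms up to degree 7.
-8704·x^7/315 + 1088·x^6/45 + 256·x^5/15 - 32·x^4/3 - 32·x^3/3 + 4·x^2 + 8·x + 2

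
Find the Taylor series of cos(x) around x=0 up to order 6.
-x^6/720 + x^4/24 - x^2/2 + 1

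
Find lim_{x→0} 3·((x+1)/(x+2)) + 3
Direct substitution at x = 0 gives 9/2.

Final answer: 9/2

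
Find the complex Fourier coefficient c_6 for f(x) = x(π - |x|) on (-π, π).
Compute the real Fourier coefficients first: a_6 = 0, b_6 = 0.
Then c_6 = (a_6 − i·b_6)/2 = 0.

Final answer: 0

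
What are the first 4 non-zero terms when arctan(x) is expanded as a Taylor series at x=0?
-x^7/7 + x^5/5 - x^3/3 + x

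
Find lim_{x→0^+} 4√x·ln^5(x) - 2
The product is a 0·∞ indeterminate form at x → 0⁺.
Rewrite the product as 4·ln^5(x) / x^(-1/2) and apply L'Hôpital, or use the standard hierarchy x^(-1/2) ≫ |ln x|^5 as x → 0⁺.
The indeterminate product → 0, so the limit = -2.

Final answer: -2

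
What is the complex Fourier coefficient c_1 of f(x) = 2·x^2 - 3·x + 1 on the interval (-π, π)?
Compute the real Fourier coefficients first: a_1 = -8, b_1 = -6.
Then c_1 = (a_1 − i·b_1)/2 = -4 + 3·i.

Final answer: -4 + 3·i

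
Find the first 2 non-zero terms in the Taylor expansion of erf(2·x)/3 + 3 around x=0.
4·x/(3·√(π)) + 3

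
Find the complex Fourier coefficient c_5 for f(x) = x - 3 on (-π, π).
Compute the real Fourier coefficients first: a_5 = 0, b_5 = 2/5.
Then c_5 = (a_5 − i·b_5)/2 = -i/5.

Final answer: -i/5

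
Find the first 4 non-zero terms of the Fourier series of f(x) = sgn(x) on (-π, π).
4·sin(x)/π + 4·sin(3·x)/(3·π) + 4·sin(5·x)/(5·π) + 4·sin(7·x)/(7·π)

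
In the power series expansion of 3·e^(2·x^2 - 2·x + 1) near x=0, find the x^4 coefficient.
Expand to order 4: 3·e^(2·x^2 - 2·x + 1) = 20·e·x^4 - 16·e·x^3 + 12·e·x^2 - 6·e·x + 3·e + O(x^5).
The coefficient of x^4 is 20·e.

Final answer: 20·e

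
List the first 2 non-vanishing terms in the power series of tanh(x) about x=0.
-x^3/3 + x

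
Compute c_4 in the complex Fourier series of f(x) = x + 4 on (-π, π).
Compute the real Fourier coefficients first: a_4 = 0, b_4 = -1/2.
Then c_4 = (a_4 − i·b_4)/2 = i/4.

Final answer: i/4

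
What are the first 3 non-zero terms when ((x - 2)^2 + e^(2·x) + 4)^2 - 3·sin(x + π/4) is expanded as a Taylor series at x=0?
x^2·(3·√(2)/4 + 58) + x·(-36 - 3·√(2)/2) - 3·√(2)/2 + 81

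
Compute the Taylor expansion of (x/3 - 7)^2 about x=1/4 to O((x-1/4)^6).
6889/144 - 83·(x - 1/4)/18 + (x - 1/4)^2/9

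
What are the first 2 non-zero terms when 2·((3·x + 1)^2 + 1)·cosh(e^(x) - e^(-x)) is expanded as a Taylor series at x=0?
12·x + 4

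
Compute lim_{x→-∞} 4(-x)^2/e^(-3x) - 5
The quotient is an ∞/∞ indeterminate form as x → -∞.
Compare growth rates of the dominant terms (exponentials ≫ polynomials ≫ logarithms), or apply L'Hôpital's rule; the quotient → 0.
Adding the constant: 0 - 5 = -5. Limit = -5.

Final answer: -5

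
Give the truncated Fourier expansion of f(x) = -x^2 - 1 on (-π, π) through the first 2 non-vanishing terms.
4·cos(x) - π^2/3 - 1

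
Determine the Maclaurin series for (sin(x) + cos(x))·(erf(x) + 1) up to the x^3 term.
x^3·(-5/(3·√(π)) - 1/6) + x^2·(-1/2 + 2/√(π)) + x·(1 + 2/√(π)) + 1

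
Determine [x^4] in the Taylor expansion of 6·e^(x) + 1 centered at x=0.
Expand to order 4: 6·e^(x) + 1 = x^4/4 + x^3 + 3·x^2 + 6·x + 7 + O(x^5).
The coefficient of x^4 is 1/4.

Final answer: 1/4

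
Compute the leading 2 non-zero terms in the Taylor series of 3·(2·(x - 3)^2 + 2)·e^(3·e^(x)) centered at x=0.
144·x·e^(3) + 60·e^(3)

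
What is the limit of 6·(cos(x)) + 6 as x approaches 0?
Direct substitution at x = 0 gives 12.

Final answer: 12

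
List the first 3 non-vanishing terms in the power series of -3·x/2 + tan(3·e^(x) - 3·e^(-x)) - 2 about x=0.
73·x^3 + 9·x/2 - 2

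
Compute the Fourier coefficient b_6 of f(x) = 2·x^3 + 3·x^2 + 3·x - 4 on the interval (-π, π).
b_6 = (1/π) ∫_{-π}^{π} f(x)·sin(6x) dx.
Evaluate the integral (use parity and integration by parts as needed): b_6 = -2·π^2/3 - 8/9.

Final answer: -2·π^2/3 - 8/9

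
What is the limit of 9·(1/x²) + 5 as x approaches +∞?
Evaluate the dominant behaviour as x → +∞; each term tends to a finite value or vanishes.
Limit = 5.

Final answer: 5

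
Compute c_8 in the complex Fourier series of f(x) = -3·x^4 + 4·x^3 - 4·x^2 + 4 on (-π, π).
Compute the real Fourier coefficients first: a_8 = -3·π^2/8 - 55/256, b_8 = 3/32 - π^2.
Then c_8 = (a_8 − i·b_8)/2 = -3·π^2/16 - 55/512 - 3·i/64 + i·π^2/2.

Final answer: -3·π^2/16 - 55/512 - 3·i/64 + i·π^2/2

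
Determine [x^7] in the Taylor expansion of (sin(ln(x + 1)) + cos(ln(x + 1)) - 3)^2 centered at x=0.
Expand to order 7: (sin(ln(x + 1)) + cos(ln(x + 1)) - 3)^2 = -100·x^7/63 + 7·x^6/3 - 19·x^5/6 + 4·x^4 - 14·x^3/3 + 5·x^2 - 4·x + 4 + O(x^8).
The coefficient of x^7 is -100/63.

Final answer: -100/63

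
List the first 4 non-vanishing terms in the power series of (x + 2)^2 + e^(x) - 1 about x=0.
x^3/6 + 3·x^2/2 + 5·x + 4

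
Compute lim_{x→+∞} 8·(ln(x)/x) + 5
Evaluate the dominant behaviour as x → +∞; each term tends to a finite value or vanishes.
Limit = 5.

Final answer: 5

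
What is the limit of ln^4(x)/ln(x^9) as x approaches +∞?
This is an ∞/∞ indeterminate form as x → +∞.
Write ln(x^9) = 9·ln(x), reducing the quotient to ln^3(x)/9 → ∞.
Limit = ∞.

Final answer: ∞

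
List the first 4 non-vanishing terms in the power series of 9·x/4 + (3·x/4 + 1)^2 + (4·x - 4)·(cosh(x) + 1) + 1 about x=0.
2·x^3 - 23·x^2/16 + 47·x/4 - 6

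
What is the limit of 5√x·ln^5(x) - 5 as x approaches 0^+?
The product is a 0·∞ indeterminate form at x → 0⁺.
Rewrite the product as 5·ln^5(x) / x^(-1/2) and apply L'Hôpital, or use the standard hierarchy x^(-1/2) ≫ |ln x|^5 as x → 0⁺.
The indeterminate product → 0, so the limit = -5.

Final answer: -5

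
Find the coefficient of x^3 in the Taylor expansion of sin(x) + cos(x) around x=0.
Expand to order 3: sin(x) + cos(x) = -x^3/6 - x^2/2 + x + 1 + O(x^4).
The coefficient of x^3 is -1/6.

Final answer: -1/6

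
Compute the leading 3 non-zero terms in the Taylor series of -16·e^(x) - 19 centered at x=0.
-8·x^2 - 16·x - 35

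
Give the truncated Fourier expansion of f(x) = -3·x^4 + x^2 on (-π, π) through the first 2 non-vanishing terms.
(-148 + 24·π^2)·cos(x) - 3·π^4/5 + π^2/3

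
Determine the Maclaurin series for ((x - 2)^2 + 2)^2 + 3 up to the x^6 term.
x^4 - 8·x^3 + 28·x^2 - 48·x + 39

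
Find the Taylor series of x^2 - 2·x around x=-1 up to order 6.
3 - 4·(x + 1) + (x + 1)^2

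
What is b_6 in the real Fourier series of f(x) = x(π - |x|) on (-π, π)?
b_6 = (1/π) ∫_{-π}^{π} f(x)·sin(6x) dx.
Evaluate the integral (use parity and integration by parts as needed): b_6 = 0.

Final answer: 0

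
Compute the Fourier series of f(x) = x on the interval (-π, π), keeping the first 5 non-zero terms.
2·sin(x) - sin(2·x) + 2·sin(3·x)/3 - sin(4·x)/2 + 2·sin(5·x)/5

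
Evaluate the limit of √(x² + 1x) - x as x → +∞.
This is an ∞ − ∞ indeterminate form.
Multiply and divide by the conjugate √(x²+1x) + x; the x² terms cancel, leaving (1x)/(√(x²+1x)+x) → 1/2.
Limit = 1/2.

Final answer: 1/2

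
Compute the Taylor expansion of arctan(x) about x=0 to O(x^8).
-x^7/7 + x^5/5 - x^3/3 + x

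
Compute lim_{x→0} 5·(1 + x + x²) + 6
Direct substitution at x = 0 gives 11.

Final answer: 11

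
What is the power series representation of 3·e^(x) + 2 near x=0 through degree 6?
x^6/240 + x^5/40 + x^4/8 + x^3/2 + 3·x^2/2 + 3·x + 5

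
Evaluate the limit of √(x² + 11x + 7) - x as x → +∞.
This is an ∞ − ∞ indeterminate form.
Multiply and divide by the conjugate √(x²+11x + 7) + x; the x² terms cancel, leaving (11x + 7)/(√(x²+11x + 7)+x) → 11/2.
Limit = 11/2.

Final answer: 11/2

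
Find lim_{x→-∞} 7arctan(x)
Evaluate the dominant behaviour as x → -∞; each term tends to a finite value or vanishes.
Limit = -7·π/2.

Final answer: -7·π/2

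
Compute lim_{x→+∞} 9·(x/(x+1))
Evaluate the dominant behaviour as x → +∞; each term tends to a finite value or vanishes.
Limit = 9.

Final answer: 9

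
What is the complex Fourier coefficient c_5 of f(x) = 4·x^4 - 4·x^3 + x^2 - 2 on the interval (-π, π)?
Compute the real Fourier coefficients first: a_5 = 92/625 - 32·π^2/25, b_5 = 48/125 - 8·π^2/5.
Then c_5 = (a_5 − i·b_5)/2 = -16·π^2/25 + 46/625 - 24·i/125 + 4·i·π^2/5.

Final answer: -16·π^2/25 + 46/625 - 24·i/125 + 4·i·π^2/5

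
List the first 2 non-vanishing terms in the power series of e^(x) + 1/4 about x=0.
x + 5/4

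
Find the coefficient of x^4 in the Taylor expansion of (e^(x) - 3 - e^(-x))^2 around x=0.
Expand to order 4: (e^(x) - 3 - e^(-x))^2 = 4·x^4/3 - 2·x^3 + 4·x^2 - 12·x + 9 + O(x^5).
The coefficient of x^4 is 4/3.

Final answer: 4/3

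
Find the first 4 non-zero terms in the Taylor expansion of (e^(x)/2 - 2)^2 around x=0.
x^4/12 - x^2/2 - 3·x/2 + 9/4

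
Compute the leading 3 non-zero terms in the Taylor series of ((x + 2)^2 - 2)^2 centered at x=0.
20·x^2 + 16·x + 4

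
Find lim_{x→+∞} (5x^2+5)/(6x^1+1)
This is an ∞/∞ indeterminate form as x → +∞.
Divide numerator and denominator by x^2 and let the lower-order terms vanish; the numerator's degree 2 exceeds the denominator's degree 1, so the quotient diverges.
Limit = ∞.

Final answer: ∞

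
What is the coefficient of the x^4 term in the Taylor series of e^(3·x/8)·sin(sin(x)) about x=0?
Expand to order 4: e^(3·x/8)·sin(sin(x)) = -119·x^4/1024 - 101·x^3/384 + 3·x^2/8 + x + O(x^5).
The coefficient of x^4 is -119/1024.

Final answer: -119/1024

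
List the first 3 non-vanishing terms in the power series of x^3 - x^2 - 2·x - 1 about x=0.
-x^2 - 2·x - 1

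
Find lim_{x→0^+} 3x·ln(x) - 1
The product is a 0·∞ indeterminate form at x → 0⁺.
Rewrite the product as 3·ln(x) / x^(-1) and apply L'Hôpital, or use the standard hierarchy x^(-1) ≫ |ln x| as x → 0⁺.
The indeterminate product → 0, so the limit = -1.

Final answer: -1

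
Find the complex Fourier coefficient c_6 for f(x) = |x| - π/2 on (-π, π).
Compute the real Fourier coefficients first: a_6 = 0, b_6 = 0.
Then c_6 = (a_6 − i·b_6)/2 = 0.

Final answer: 0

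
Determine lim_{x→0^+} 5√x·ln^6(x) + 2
The product is a 0·∞ indeterminate form at x → 0⁺.
Rewrite the product as 5·ln^6(x) / x^(-1/2) and apply L'Hôpital, or use the standard hierarchy x^(-1/2) ≫ |ln x|^6 as x → 0⁺.
The indeterminate product → 0, so the limit = 2.

Final answer: 2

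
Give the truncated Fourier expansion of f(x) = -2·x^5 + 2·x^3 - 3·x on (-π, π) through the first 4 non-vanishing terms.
(-510 - 4·π^4 + 84·π^2)·sin(x) + (-12·π^2 + 21 + 2·π^4)·sin(2·x) + (-4·π^4/3 - 394/81 + 116·π^2/27)·sin(3·x) + (-9·π^2/4 + 75/32 + π^4)·sin(4·x)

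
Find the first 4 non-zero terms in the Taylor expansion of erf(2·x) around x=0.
-128·x^7/(21·√(π)) + 32·x^5/(5·√(π)) - 16·x^3/(3·√(π)) + 4·x/√(π)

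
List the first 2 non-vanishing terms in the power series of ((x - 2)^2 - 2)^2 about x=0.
4 - 16·x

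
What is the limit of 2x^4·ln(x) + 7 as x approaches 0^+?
The product is a 0·∞ indeterminate form at x → 0⁺.
Rewrite the product as 2·ln(x) / x^(-4) and apply L'Hôpital, or use the standard hierarchy x^(-4) ≫ |ln x| as x → 0⁺.
The indeterminate product → 0, so the limit = 7.

Final answer: 7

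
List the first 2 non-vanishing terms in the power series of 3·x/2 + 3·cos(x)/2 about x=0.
3·x/2 + 3/2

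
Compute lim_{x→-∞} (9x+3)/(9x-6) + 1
Evaluate the dominant behaviour as x → -∞; each term tends to a finite value or vanishes.
Limit = 2.

Final answer: 2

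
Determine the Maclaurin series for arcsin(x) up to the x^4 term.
x^3/6 + x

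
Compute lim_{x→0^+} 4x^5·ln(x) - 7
The product is a 0·∞ indeterminate form at x → 0⁺.
Rewrite the product as 4·ln(x) / x^(-5) and apply L'Hôpital, or use the standard hierarchy x^(-5) ≫ |ln x| as x → 0⁺.
The indeterminate product → 0, so the limit = -7.

Final answer: -7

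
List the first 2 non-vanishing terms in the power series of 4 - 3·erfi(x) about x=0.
-6·x/√(π) + 4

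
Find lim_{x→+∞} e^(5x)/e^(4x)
This is an ∞/∞ indeterminate form as x → +∞.
Rewrite e^(5x)/e^(4x) = e^((5−4)x) = e^(x); the exponent coefficient is 1 > 0 so e^(x) → ∞.
Limit = ∞.

Final answer: ∞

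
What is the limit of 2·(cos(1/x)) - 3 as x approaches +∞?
Evaluate the dominant behaviour as x → +∞; each term tends to a finite value or vanishes.
Limit = -1.

Final answer: -1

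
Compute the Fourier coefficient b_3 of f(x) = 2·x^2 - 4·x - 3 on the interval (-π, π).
b_3 = (1/π) ∫_{-π}^{π} f(x)·sin(3x) dx.
Evaluate the integral (use parity and integration by parts as needed): b_3 = -8/3.

Final answer: -8/3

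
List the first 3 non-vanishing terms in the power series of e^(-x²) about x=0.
x^4/2 - x^2 + 1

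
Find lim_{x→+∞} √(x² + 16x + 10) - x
This is an ∞ − ∞ indeterminate form.
Multiply and divide by the conjugate √(x²+16x + 10) + x; the x² terms cancel, leaving (16x + 10)/(√(x²+16x + 10)+x) → 16/2 = 8.
Limit = 8.

Final answer: 8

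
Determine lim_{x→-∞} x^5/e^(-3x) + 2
The quotient is an ∞/∞ indeterminate form as x → -∞.
Compare growth rates of the dominant terms (exponentials ≫ polynomials ≫ logarithms), or apply L'Hôpital's rule; the quotient → 0.
Adding the constant: 0 + 2 = 2. Limit = 2.

Final answer: 2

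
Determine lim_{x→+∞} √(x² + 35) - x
This is an ∞ − ∞ indeterminate form.
Multiply and divide by the conjugate √(x²+35) + x; the x² terms cancel, leaving 35/(√(x²+35)+x) → 0.
Limit = 0.

Final answer: 0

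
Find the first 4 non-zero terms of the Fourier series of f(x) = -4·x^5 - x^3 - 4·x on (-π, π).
(-956 - 8·π^4 + 158·π^2)·sin(x) + (-19·π^2 + 65/2 + 4·π^4)·sin(2·x) + (-8·π^4/3 - 500/81 + 142·π^2/27)·sin(3·x) + (-2·π^2 + 11/4 + 2·π^4)·sin(4·x)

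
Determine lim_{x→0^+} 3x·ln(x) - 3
The product is a 0·∞ indeterminate form at x → 0⁺.
Rewrite the product as 3·ln(x) / x^(-1) and apply L'Hôpital, or use the standard hierarchy x^(-1) ≫ |ln x| as x → 0⁺.
The indeterminate product → 0, so the limit = -3.

Final answer: -3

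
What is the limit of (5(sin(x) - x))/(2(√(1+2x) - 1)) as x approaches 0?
Both numerator and denominator → 0 as x → 0; this is a 0/0 indeterminate form.
Expand each to leading order near x = 0: numerator ~ -5·x^3/6, denominator ~ 2·x.
The limit of the ratio is 0.

Final answer: 0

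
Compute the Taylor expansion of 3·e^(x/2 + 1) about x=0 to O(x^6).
e·x^5/1280 + e·x^4/128 + e·x^3/16 + 3·e·x^2/8 + 3·e·x/2 + 3·e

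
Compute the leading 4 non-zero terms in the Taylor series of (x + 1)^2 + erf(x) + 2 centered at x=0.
-2·x^3/(3·√(π)) + x^2 + x·(2/√(π) + 2) + 3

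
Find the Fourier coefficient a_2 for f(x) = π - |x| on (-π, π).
a_2 = (1/π) ∫_{-π}^{π} f(x)·cos(2x) dx.
Evaluate the integral (use parity and integration by parts as needed): a_2 = 0.

Final answer: 0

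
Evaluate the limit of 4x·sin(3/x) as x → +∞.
As x → +∞: let u = 3/x → 0⁺; then 4·x·sin(3/x) = 4·3·sin(u)/u → 4·3·1 = 12.
Limit = 12.

Final answer: 12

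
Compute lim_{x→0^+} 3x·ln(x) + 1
The product is a 0·∞ indeterminate form at x → 0⁺.
Rewrite the product as 3·ln(x) / x^(-1) and apply L'Hôpital, or use the standard hierarchy x^(-1) ≫ |ln x| as x → 0⁺.
The indeterminate product → 0, so the limit = 1.

Final answer: 1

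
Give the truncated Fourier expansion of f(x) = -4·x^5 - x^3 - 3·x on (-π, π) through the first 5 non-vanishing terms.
(-954 - 8·π^4 + 158·π^2)·sin(x) + (-19·π^2 + 63/2 + 4·π^4)·sin(2·x) + (-8·π^4/3 - 446/81 + 142·π^2/27)·sin(3·x) + (-2·π^2 + 9/4 + 2·π^4)·sin(4·x) + (-8·π^4/5 - 882/625 + 22·π^2/25)·sin(5·x)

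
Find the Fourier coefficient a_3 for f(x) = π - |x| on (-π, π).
a_3 = (1/π) ∫_{-π}^{π} f(x)·cos(3x) dx.
Evaluate the integral (use parity and integration by parts as needed): a_3 = 4/(9·π).

Final answer: 4/(9·π)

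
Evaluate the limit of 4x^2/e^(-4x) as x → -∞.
This is an ∞/∞ indeterminate form as x → -∞.
Compare growth rates of the dominant terms (exponentials ≫ polynomials ≫ logarithms), or apply L'Hôpital's rule; the quotient → 0.
Limit = 0.

Final answer: 0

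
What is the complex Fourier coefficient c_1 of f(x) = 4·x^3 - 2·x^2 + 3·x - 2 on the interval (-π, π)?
Compute the real Fourier coefficients first: a_1 = 8, b_1 = -42 + 8·π^2.
Then c_1 = (a_1 − i·b_1)/2 = 4 - 4·i·π^2 + 21·i.

Final answer: 4 - 4·i·π^2 + 21·i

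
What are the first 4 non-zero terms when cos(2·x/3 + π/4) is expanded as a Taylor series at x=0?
2·√(2)·x^3/81 - √(2)·x^2/9 - √(2)·x/3 + √(2)/2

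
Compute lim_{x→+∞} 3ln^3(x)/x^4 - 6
The quotient is an ∞/∞ indeterminate form as x → +∞.
The polynomial denominator x^4 dominates the logarithmic numerator (any positive power of x ≫ ln^3(x) as x → ∞), so the quotient → 0.
Adding the constant: 0 - 6 = -6. Limit = -6.

Final answer: -6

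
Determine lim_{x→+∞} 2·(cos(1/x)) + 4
Evaluate the dominant behaviour as x → +∞; each term tends to a finite value or vanishes.
Limit = 6.

Final answer: 6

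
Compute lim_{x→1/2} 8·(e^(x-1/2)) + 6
Direct substitution at x = 1/2 gives 14.

Final answer: 14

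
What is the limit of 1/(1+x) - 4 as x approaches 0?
Direct substitution at x = 0 gives -3.

Final answer: -3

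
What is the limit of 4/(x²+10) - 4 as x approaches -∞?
Evaluate the dominant behaviour as x → -∞; each term tends to a finite value or vanishes.
Limit = -4.

Final answer: -4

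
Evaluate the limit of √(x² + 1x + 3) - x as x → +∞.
As x → +∞: multiply by the conjugate to get (1x+3)/(√(x²+1x+3)+x); the denominator ~ 2x, so the limit is 1/2.
Limit = 1/2.

Final answer: 1/2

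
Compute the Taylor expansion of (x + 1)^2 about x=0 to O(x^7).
x^2 + 2·x + 1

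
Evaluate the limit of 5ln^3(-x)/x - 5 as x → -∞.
The quotient is an ∞/∞ indeterminate form as x → -∞.
Compare growth rates of the dominant terms (exponentials ≫ polynomials ≫ logarithms), or apply L'Hôpital's rule; the quotient → 0.
Adding the constant: 0 - 5 = -5. Limit = -5.

Final answer: -5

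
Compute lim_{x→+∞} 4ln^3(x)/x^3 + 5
The quotient is an ∞/∞ indeterminate form as x → +∞.
The polynomial denominator x^3 dominates the logarithmic numerator (any positive power of x ≫ ln^3(x) as x → ∞), so the quotient → 0.
Adding the constant: 0 + 5 = 5. Limit = 5.

Final answer: 5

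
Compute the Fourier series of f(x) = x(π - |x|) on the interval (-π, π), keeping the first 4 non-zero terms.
8·sin(x)/π + 8·sin(3·x)/(27·π) + 8·sin(5·x)/(125·π) + 8·sin(7·x)/(343·π)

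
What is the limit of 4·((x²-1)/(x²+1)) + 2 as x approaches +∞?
Evaluate the dominant behaviour as x → +∞; each term tends to a finite value or vanishes.
Limit = 6.

Final answer: 6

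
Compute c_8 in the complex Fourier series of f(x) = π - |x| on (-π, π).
Compute the real Fourier coefficients first: a_8 = 0, b_8 = 0.
Then c_8 = (a_8 − i·b_8)/2 = 0.

Final answer: 0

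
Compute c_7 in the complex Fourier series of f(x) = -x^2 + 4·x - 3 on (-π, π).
Compute the real Fourier coefficients first: a_7 = 4/49, b_7 = 8/7.
Then c_7 = (a_7 − i·b_7)/2 = 2/49 - 4·i/7.

Final answer: 2/49 - 4·i/7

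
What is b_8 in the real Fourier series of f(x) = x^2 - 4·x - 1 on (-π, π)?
b_8 = (1/π) ∫_{-π}^{π} f(x)·sin(8x) dx.
Evaluate the integral (use parity and integration by parts as needed): b_8 = 1.

Final answer: 1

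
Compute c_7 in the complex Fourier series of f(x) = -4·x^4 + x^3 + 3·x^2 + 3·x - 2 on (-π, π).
Compute the real Fourier coefficients first: a_7 = -780/2401 + 32·π^2/49, b_7 = 282/343 + 2·π^2/7.
Then c_7 = (a_7 − i·b_7)/2 = -390/2401 + 16·π^2/49 - i·π^2/7 - 141·i/343.

Final answer: -390/2401 + 16·π^2/49 - i·π^2/7 - 141·i/343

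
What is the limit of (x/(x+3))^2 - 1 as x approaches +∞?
As x → +∞: x/(x+3) = 1/(1 + 3/x) → 1, and the 2nd power of a limit-1 base also → 1; with the additive constant, 1 - 1 = 0.
Limit = 0.

Final answer: 0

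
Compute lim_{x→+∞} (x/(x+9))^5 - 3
As x → +∞: x/(x+9) = 1/(1 + 9/x) → 1, and the 5th power of a limit-1 base also → 1; with the additive constant, 1 - 3 = -2.
Limit = -2.

Final answer: -2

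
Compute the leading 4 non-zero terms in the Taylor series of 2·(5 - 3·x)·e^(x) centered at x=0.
-4·x^3/3 - x^2 + 4·x + 10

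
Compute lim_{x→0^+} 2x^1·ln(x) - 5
The product is a 0·∞ indeterminate form at x → 0⁺.
Rewrite the product as 2·ln(x) / x^(-1) and apply L'Hôpital, or use the standard hierarchy x^(-1) ≫ |ln x| as x → 0⁺.
The indeterminate product → 0, so the limit = -5.

Final answer: -5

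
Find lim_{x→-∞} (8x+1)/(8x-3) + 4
Evaluate the dominant behaviour as x → -∞; each term tends to a finite value or vanishes.
Limit = 5.

Final answer: 5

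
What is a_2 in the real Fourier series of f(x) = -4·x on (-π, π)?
a_2 = (1/π) ∫_{-π}^{π} f(x)·cos(2x) dx.
Evaluate the integral (use parity and integration by parts as needed): a_2 = 0.

Final answer: 0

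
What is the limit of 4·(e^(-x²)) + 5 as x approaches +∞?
Evaluate the dominant behaviour as x → +∞; each term tends to a finite value or vanishes.
Limit = 5.

Final answer: 5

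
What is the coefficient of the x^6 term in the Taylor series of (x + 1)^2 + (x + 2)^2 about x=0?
Expand to order 6: (x + 1)^2 + (x + 2)^2 = 2·x^2 + 6·x + 5 + O(x^7).
The coefficient of x^6 is 0.

Final answer: 0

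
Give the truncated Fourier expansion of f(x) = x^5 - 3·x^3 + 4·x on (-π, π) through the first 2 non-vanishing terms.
(-46·π^2 + 2·π^4 + 284)·sin(x) + (-π^4 - 16 + 8·π^2)·sin(2·x)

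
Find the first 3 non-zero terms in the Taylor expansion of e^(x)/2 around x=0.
x^2/4 + x/2 + 1/2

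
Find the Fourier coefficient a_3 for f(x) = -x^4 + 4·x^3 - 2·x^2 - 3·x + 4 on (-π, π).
a_3 = (1/π) ∫_{-π}^{π} f(x)·cos(3x) dx.
Evaluate the integral (use parity and integration by parts as needed): a_3 = 8/27 + 8·π^2/9.

Final answer: 8/27 + 8·π^2/9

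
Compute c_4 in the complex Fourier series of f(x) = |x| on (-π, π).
Compute the real Fourier coefficients first: a_4 = 0, b_4 = 0.
Then c_4 = (a_4 − i·b_4)/2 = 0.

Final answer: 0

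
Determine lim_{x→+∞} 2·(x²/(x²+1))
Evaluate the dominant behaviour as x → +∞; each term tends to a finite value or vanishes.
Limit = 2.

Final answer: 2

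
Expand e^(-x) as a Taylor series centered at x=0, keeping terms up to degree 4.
x^4/24 - x^3/6 + x^2/2 - x + 1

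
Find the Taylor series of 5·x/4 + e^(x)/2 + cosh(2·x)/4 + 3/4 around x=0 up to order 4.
3·x^4/16 + x^3/12 + 3·x^2/4 + 7·x/4 + 3/2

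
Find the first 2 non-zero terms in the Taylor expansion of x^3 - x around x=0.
x^3 - x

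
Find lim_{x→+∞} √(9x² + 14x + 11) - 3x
As x → +∞: multiply by the conjugate to get (14x+11)/(√(9x²+14x+11)+3x); the denominator ~ 6x, so the limit is 14/6 = 7/3.
Limit = 7/3.

Final answer: 7/3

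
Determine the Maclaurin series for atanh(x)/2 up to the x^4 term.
x^3/6 + x/2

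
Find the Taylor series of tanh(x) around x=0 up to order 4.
-x^3/3 + x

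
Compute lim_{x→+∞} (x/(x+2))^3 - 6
As x → +∞: x/(x+2) = 1/(1 + 2/x) → 1, and the 3rd power of a limit-1 base also → 1; with the additive constant, 1 - 6 = -5.
Limit = -5.

Final answer: -5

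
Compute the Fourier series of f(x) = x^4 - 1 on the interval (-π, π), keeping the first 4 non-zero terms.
(48 - 8·π^2)·cos(x) + (-3 + 2·π^2)·cos(2·x) + (16/27 - 8·π^2/9)·cos(3·x) - 1 + π^4/5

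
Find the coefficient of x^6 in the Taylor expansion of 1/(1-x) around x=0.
Expand to order 6: 1/(1-x) = x^6 + x^5 + x^4 + x^3 + x^2 + x + 1 + O(x^7).
The coefficient of x^6 is 1.

Final answer: 1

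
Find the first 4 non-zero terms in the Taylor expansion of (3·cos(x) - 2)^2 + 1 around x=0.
-23·x^6/60 + 5·x^4/2 - 3·x^2 + 2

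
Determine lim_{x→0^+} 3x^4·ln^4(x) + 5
The product is a 0·∞ indeterminate form at x → 0⁺.
Rewrite the product as 3·ln^4(x) / x^(-4) and apply L'Hôpital, or use the standard hierarchy x^(-4) ≫ |ln x|^4 as x → 0⁺.
The indeterminate product → 0, so the limit = 5.

Final answer: 5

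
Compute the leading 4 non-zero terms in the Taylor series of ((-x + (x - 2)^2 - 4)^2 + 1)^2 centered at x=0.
627·x^4 - 20·x^3 + 50·x^2 + 1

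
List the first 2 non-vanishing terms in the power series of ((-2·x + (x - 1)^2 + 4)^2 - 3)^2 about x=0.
484 - 1760·x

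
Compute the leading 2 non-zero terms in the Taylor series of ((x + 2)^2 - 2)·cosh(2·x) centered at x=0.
4·x + 2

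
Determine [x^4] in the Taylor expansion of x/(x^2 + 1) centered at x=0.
Expand to order 4: x/(x^2 + 1) = -x^3 + x + O(x^5).
The coefficient of x^4 is 0.

Final answer: 0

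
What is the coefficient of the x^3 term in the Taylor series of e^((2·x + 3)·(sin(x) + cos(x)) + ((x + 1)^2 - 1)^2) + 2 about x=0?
Expand to order 3: e^((2·x + 3)·(sin(x) + cos(x)) + ((x + 1)^2 - 1)^2) + 2 = 275·x^3·e^(3)/6 + 17·x^2·e^(3) + 5·x·e^(3) + 2 + e^(3) + O(x^4).
The coefficient of x^3 is 275·e^(3)/6.

Final answer: 275·e^(3)/6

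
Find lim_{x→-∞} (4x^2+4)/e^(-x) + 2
The quotient is an ∞/∞ indeterminate form as x → -∞.
Compare growth rates of the dominant terms (exponentials ≫ polynomials ≫ logarithms), or apply L'Hôpital's rule; the quotient → 0.
Adding the constant: 0 + 2 = 2. Limit = 2.

Final answer: 2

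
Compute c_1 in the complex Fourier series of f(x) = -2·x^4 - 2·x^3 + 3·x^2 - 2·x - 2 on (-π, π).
Compute the real Fourier coefficients first: a_1 = -108 + 16·π^2, b_1 = 20 - 4·π^2.
Then c_1 = (a_1 − i·b_1)/2 = -54 + 8·π^2 - 10·i + 2·i·π^2.

Final answer: -54 + 8·π^2 - 10·i + 2·i·π^2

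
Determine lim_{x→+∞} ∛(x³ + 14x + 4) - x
This is an ∞ − ∞ indeterminate form.
Multiply by (A² + AB + B²)/(A² + AB + B²) where A = ∛(x³+14x + 4), B = x to use A³ − B³ = (A−B)(A²+AB+B²); the x³ terms cancel, leaving (14x + 4)/(A²+AB+B²) with denominator ~ 3x², so the limit is 0.
Limit = 0.

Final answer: 0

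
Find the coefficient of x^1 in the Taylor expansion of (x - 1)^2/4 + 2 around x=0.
Expand to order 1: (x - 1)^2/4 + 2 = 9/4 - x/2 + O(x^2).
The coefficient of x^1 is -1/2.

Final answer: -1/2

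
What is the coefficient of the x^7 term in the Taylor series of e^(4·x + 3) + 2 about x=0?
Expand to order 7: e^(4·x + 3) + 2 = 1024·x^7·e^(3)/315 + 256·x^6·e^(3)/45 + 128·x^5·e^(3)/15 + 32·x^4·e^(3)/3 + 32·x^3·e^(3)/3 + 8·x^2·e^(3) + 4·x·e^(3) + 2 + e^(3) + O(x^8).
The coefficient of x^7 is 1024·e^(3)/315.

Final answer: 1024·e^(3)/315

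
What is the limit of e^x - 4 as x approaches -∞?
Evaluate the dominant behaviour as x → -∞; each term tends to a finite value or vanishes.
Limit = -4.

Final answer: -4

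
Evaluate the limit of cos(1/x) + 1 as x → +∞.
Evaluate the dominant behaviour as x → +∞; each term tends to a finite value or vanishes.
Limit = 2.

Final answer: 2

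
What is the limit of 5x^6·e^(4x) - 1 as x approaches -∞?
The product is a 0·∞ indeterminate form at x → -∞.
Rewrite the product as 5x^6 / e^(-4x) (an ∞/∞ form) and apply L'Hôpital, or use the standard hierarchy e^(4|x|) ≫ |x^6| as x → -∞.
The indeterminate product → 0, so the limit = -1.

Final answer: -1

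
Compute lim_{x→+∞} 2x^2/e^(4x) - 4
The quotient is an ∞/∞ indeterminate form as x → +∞.
The exponential denominator e^(4x) dominates the polynomial numerator (e^x ≫ x^2 as x → ∞), so the quotient → 0.
Adding the constant: 0 - 4 = -4. Limit = -4.

Final answer: -4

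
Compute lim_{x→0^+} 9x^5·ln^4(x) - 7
The product is a 0·∞ indeterminate form at x → 0⁺.
Rewrite the product as 9·ln^4(x) / x^(-5) and apply L'Hôpital, or use the standard hierarchy x^(-5) ≫ |ln x|^4 as x → 0⁺.
The indeterminate product → 0, so the limit = -7.

Final answer: -7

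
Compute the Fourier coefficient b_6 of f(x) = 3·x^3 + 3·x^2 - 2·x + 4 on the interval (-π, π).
b_6 = (1/π) ∫_{-π}^{π} f(x)·sin(6x) dx.
Evaluate the integral (use parity and integration by parts as needed): b_6 = 5/6 - π^2.

Final answer: 5/6 - π^2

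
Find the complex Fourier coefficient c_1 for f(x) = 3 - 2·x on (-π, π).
Compute the real Fourier coefficients first: a_1 = 0, b_1 = -4.
Then c_1 = (a_1 − i·b_1)/2 = 2·i.

Final answer: 2·i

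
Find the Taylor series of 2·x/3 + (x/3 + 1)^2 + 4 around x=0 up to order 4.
x^2/9 + 4·x/3 + 5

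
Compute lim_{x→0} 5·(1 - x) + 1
Direct substitution at x = 0 gives 6.

Final answer: 6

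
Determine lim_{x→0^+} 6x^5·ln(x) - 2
The product is a 0·∞ indeterminate form at x → 0⁺.
Rewrite the product as 6·ln(x) / x^(-5) and apply L'Hôpital, or use the standard hierarchy x^(-5) ≫ |ln x| as x → 0⁺.
The indeterminate product → 0, so the limit = -2.

Final answer: -2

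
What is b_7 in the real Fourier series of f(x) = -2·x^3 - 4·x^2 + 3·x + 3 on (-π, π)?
b_7 = (1/π) ∫_{-π}^{π} f(x)·sin(7x) dx.
Evaluate the integral (use parity and integration by parts as needed): b_7 = 318/343 - 4·π^2/7.

Final answer: 318/343 - 4·π^2/7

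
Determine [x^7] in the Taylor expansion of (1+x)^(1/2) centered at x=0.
Expand to order 7: (1+x)^(1/2) = 33·x^7/2048 - 21·x^6/1024 + 7·x^5/256 - 5·x^4/128 + x^3/16 - x^2/8 + x/2 + 1 + O(x^8).
The coefficient of x^7 is 33/2048.

Final answer: 33/2048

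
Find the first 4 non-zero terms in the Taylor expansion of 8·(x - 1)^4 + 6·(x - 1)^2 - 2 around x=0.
-32·x^3 + 54·x^2 - 44·x + 12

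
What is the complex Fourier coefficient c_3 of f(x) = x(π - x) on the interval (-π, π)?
Compute the real Fourier coefficients first: a_3 = 4/9, b_3 = 2·π/3.
Then c_3 = (a_3 − i·b_3)/2 = 2/9 - i·π/3.

Final answer: 2/9 - i·π/3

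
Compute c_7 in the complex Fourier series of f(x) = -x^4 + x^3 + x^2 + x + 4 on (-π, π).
Compute the real Fourier coefficients first: a_7 = -244/2401 + 8·π^2/49, b_7 = 86/343 + 2·π^2/7.
Then c_7 = (a_7 − i·b_7)/2 = -122/2401 + 4·π^2/49 - i·π^2/7 - 43·i/343.

Final answer: -122/2401 + 4·π^2/49 - i·π^2/7 - 43·i/343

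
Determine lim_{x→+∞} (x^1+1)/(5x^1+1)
This is an ∞/∞ indeterminate form as x → +∞.
Divide numerator and denominator by x and let the lower-order terms vanish; the leading terms give 1/5.
Limit = 1/5.

Final answer: 1/5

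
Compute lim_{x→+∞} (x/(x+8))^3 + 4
As x → +∞: x/(x+8) = 1/(1 + 8/x) → 1, and the 3rd power of a limit-1 base also → 1; with the additive constant, 1 + 4 = 5.
Limit = 5.

Final answer: 5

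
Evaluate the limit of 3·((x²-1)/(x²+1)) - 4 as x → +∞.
Evaluate the dominant behaviour as x → +∞; each term tends to a finite value or vanishes.
Limit = -1.

Final answer: -1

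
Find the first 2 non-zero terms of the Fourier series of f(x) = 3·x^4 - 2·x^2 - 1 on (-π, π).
(152 - 24·π^2)·cos(x) - 2·π^2/3 - 1 + 3·π^4/5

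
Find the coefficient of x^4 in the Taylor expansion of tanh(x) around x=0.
Expand to order 4: tanh(x) = -x^3/3 + x + O(x^5).
The coefficient of x^4 is 0.

Final answer: 0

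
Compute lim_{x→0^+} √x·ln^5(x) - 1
The product is a 0·∞ indeterminate form at x → 0⁺.
Rewrite the product as ln^5(x) / x^(-1/2) and apply L'Hôpital, or use the standard hierarchy x^(-1/2) ≫ |ln x|^5 as x → 0⁺.
The indeterminate product → 0, so the limit = -1.

Final answer: -1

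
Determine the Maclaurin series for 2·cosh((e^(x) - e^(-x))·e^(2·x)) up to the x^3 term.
16·x^3 + 4·x^2 + 2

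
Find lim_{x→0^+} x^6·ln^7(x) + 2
The product is a 0·∞ indeterminate form at x → 0⁺.
Rewrite the product as ln^7(x) / x^(-6) and apply L'Hôpital, or use the standard hierarchy x^(-6) ≫ |ln x|^7 as x → 0⁺.
The indeterminate product → 0, so the limit = 2.

Final answer: 2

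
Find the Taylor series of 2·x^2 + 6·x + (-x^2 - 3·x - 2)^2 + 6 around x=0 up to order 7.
x^4 + 6·x^3 + 15·x^2 + 18·x + 10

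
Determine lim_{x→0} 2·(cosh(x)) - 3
Direct substitution at x = 0 gives -1.

Final answer: -1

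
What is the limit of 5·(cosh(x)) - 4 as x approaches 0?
Direct substitution at x = 0 gives 1.

Final answer: 1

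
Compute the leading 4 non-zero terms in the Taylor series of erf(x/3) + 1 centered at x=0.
x^5/(1215·√(π)) - 2·x^3/(81·√(π)) + 2·x/(3·√(π)) + 1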